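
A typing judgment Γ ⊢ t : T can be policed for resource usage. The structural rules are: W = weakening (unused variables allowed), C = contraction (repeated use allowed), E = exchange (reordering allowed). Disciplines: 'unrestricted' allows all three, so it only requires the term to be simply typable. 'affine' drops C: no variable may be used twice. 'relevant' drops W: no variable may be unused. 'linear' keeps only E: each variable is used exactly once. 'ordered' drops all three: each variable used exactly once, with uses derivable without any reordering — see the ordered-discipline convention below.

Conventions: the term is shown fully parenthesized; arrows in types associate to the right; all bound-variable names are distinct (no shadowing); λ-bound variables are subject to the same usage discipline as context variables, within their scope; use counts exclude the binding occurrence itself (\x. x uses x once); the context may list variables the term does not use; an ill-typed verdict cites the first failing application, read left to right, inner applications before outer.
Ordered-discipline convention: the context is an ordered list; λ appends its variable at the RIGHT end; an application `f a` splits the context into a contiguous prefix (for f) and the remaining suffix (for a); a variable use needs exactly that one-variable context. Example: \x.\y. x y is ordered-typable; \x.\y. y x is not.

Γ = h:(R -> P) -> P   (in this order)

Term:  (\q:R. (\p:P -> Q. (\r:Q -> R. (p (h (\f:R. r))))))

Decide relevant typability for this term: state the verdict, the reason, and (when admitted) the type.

no — a type mismatch blocks all five
variable uses: h ×1, q (bound) ×0, p (bound) ×1, r (bound) ×1, f (bound) ×0
use order (left to right): p, h, r
typing: ill-typed: a function awaiting R -> P gets R -> Q -> R
all disciplines: ordered ✗; linear ✗; affine ✗; relevant ✗; unrestricted ✗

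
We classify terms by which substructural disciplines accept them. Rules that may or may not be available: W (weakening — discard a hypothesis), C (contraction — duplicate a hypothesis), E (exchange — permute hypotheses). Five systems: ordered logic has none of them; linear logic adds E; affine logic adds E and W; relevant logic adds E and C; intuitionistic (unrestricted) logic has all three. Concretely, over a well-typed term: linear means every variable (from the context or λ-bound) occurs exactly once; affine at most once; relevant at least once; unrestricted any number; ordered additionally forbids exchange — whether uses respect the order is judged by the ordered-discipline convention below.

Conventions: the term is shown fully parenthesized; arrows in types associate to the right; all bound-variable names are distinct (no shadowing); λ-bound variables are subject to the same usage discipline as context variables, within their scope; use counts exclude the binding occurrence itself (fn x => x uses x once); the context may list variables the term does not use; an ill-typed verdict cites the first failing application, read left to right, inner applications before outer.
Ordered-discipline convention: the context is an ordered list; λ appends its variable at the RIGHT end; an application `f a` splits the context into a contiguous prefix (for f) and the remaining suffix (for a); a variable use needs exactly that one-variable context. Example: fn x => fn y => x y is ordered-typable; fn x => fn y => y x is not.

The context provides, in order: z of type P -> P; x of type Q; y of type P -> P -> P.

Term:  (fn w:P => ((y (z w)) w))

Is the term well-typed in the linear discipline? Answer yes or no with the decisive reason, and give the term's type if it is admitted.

no — w ×2 used more than once (contraction); unused: x — weakening required
use counts: z: 1, x: 0, y: 1, w (bound): 2
left-to-right use order: y, z, w, w
typing: ✓ — P -> P
all disciplines: ordered ✗ | linear ✗ | affine ✗ | relevant ✗ | unrestricted ✓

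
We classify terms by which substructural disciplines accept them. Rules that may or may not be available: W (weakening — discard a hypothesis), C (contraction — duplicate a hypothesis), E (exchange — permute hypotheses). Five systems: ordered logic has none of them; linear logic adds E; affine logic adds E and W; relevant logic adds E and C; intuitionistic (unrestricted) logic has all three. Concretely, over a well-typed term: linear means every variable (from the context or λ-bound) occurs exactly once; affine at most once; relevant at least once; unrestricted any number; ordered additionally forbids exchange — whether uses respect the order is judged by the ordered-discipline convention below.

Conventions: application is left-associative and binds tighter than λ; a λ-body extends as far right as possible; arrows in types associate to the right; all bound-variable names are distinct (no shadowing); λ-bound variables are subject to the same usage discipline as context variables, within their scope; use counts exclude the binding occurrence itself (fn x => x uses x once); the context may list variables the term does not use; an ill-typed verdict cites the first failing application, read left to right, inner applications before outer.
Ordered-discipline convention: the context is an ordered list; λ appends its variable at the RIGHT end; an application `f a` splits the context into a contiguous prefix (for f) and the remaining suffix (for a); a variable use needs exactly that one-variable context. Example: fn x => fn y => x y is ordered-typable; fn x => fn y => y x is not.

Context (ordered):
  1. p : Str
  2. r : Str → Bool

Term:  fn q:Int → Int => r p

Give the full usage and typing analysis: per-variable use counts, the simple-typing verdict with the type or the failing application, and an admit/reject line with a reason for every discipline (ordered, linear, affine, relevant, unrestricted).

usage: p: 1×; r: 1×; q [bound]: 0×
use order (left to right): r, p
typing: the term checks, with type (Int → Int) → Bool
ordered: ✗ — unused: q — weakening required
linear: ✗ — unused: q — weakening required
affine: ✓ — at most one use each (p, r, q)
relevant: ✗ — unused: q — weakening required
unrestricted: ✓ — type-checks ((Int → Int) → Bool) and nothing is barred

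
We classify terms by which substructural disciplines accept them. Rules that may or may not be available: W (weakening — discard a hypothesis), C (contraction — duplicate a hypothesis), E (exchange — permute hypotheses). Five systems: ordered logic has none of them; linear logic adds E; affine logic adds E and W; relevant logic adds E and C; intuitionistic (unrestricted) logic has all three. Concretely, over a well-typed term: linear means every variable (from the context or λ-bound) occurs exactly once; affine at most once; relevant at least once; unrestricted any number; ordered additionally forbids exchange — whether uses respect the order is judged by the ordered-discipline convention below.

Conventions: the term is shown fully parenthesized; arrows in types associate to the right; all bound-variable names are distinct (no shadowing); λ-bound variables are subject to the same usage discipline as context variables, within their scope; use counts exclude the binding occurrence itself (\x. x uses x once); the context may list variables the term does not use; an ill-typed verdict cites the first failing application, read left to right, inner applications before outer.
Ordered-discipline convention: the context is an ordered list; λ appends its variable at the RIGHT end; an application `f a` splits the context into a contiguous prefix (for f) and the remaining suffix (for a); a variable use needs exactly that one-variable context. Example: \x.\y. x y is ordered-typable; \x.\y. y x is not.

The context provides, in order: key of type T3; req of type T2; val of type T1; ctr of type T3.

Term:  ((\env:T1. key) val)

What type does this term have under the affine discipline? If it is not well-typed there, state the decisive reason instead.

term : T3
use counts: key: 1×; req: 0×; val: 1×; ctr: 0×; env (λ-bound): 0×
left-to-right use order: key, val
typing: well-typed at T3
per-discipline verdicts: ordered ✗, linear ✗, affine ✓, relevant ✗, unrestricted ✓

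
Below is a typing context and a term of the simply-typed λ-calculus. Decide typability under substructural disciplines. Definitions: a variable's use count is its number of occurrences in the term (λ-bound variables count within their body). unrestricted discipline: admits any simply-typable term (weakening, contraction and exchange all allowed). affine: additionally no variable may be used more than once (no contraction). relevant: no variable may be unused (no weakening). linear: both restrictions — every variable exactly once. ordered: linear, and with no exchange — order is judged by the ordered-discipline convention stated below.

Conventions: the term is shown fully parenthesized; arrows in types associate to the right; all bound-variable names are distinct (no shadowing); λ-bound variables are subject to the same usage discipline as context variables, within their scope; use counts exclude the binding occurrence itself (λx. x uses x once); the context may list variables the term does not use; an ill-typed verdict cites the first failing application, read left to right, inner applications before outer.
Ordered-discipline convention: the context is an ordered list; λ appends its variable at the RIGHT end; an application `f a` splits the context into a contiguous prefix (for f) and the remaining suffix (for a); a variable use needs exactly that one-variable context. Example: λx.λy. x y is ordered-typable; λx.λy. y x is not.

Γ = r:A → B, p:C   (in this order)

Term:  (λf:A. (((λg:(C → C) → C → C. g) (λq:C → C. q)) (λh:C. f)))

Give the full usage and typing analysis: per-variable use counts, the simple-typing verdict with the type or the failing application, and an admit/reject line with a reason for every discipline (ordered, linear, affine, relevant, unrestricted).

variable uses: r=0, p=0, f (bound)=1, g (bound)=1, q (bound)=1, h (bound)=0
order of uses: g, q, f
typing: ill-typed: an application expects C → C but receives C → A
ordered: ✗ — not simply typable
linear: ✗ — fails simple typing
affine: ✗ — a type mismatch blocks all five
relevant: ✗ — the type mismatch rejects it
unrestricted: ✗ — not simply typable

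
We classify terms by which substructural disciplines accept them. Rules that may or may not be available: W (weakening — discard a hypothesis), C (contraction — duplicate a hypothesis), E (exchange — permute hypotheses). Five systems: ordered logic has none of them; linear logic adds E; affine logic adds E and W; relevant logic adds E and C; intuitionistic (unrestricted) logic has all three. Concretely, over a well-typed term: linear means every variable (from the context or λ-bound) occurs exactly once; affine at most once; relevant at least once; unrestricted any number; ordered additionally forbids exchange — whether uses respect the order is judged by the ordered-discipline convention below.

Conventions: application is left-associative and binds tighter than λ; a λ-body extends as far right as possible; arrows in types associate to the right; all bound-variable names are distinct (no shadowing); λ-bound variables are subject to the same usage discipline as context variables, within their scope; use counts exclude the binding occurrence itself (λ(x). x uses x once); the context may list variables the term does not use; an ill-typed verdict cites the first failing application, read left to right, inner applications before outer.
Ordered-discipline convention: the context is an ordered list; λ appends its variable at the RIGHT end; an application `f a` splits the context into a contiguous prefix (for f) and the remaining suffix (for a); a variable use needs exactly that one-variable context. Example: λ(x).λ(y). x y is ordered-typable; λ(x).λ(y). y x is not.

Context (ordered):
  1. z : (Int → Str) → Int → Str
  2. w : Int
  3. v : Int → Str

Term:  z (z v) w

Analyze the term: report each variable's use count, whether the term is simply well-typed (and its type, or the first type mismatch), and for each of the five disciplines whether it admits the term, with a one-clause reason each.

counts: z ×2; w ×1; v ×1
left-to-right use order: z, z, v, w
typing: ✓ — Str
ordered: ✗, needs contraction — z ×2
linear: ✗, needs contraction — z ×2
affine: ✗, needs contraction — z ×2
relevant: ✓, at least one use each (z, w, v)
unrestricted: ✓, well-typed at Str; no restrictions here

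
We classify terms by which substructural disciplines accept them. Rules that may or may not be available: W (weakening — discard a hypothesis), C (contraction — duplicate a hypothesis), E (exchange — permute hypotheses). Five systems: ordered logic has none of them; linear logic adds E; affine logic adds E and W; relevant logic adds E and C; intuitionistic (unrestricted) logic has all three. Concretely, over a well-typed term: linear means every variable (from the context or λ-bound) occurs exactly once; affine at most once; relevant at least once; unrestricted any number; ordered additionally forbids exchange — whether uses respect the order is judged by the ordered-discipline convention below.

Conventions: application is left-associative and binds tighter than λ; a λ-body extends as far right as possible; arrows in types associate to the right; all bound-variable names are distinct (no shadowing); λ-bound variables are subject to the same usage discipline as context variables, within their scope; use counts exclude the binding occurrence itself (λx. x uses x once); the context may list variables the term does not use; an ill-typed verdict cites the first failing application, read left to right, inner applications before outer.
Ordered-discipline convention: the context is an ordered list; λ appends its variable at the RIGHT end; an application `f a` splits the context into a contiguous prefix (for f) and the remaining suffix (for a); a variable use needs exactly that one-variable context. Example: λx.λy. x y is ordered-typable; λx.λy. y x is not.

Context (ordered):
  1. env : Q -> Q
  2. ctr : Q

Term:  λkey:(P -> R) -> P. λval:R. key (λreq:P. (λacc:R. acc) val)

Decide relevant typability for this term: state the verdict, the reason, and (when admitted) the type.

no — needs weakening: env, ctr, req unused
variable uses: env: 0; ctr: 0; key (λ-bound): 1; val (λ-bound): 1; req (λ-bound): 0; acc (λ-bound): 1
uses in reading order: key, acc, val
typing: the term checks, with type ((P -> R) -> P) -> R -> P
per-discipline verdicts: ordered ✗; linear ✗; affine ✓; relevant ✗; unrestricted ✓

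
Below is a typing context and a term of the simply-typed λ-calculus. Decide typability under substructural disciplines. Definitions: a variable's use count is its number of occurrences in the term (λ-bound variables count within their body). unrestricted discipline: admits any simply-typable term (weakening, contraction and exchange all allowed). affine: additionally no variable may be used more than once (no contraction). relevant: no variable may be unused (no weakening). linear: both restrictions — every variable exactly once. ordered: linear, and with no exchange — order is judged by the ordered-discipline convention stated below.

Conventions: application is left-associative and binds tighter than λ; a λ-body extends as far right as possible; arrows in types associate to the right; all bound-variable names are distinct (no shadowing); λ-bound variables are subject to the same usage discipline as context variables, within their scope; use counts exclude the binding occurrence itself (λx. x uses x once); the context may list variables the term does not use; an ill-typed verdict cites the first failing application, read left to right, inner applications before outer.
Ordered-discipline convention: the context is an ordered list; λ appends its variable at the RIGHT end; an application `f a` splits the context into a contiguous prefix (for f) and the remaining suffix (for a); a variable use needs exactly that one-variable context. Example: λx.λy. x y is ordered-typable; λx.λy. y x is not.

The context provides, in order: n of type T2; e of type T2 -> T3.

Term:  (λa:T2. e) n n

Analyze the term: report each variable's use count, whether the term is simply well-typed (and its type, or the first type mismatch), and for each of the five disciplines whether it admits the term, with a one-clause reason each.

variable uses: n: 2; e: 1; a (bound): 0
order of uses: e, n, n
typing: the term checks, with type T3
ordered: ✗, repeated use of n ×2; a never used (weakening)
linear: ✗, repeated use of n ×2; a never used (weakening)
affine: ✗, repeated use of n ×2
relevant: ✗, a never used (weakening)
unrestricted: ✓, simply typable at T3; W, C, E all held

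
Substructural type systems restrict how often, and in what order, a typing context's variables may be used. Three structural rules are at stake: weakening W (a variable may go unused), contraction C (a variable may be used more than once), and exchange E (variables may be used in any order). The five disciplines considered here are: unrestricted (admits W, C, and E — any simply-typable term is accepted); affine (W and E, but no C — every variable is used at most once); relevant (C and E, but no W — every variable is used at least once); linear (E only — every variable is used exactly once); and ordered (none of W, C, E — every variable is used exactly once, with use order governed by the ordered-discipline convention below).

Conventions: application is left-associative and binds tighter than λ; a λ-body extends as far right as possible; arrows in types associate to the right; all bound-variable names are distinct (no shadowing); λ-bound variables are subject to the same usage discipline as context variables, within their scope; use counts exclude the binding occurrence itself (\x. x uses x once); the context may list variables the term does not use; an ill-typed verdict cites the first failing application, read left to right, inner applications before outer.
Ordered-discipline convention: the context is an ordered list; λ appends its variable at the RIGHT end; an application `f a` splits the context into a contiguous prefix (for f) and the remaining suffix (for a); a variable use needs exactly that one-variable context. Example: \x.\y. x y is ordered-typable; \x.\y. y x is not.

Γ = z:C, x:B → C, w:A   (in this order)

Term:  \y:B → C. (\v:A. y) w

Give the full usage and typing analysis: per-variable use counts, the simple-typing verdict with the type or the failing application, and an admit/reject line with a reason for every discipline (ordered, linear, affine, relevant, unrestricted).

counts: z: 0; x: 0; w: 1; y [bound]: 1; v [bound]: 0
uses in reading order: y, w
typing: ✓ — (B → C) → B → C
ordered: ✗, needs weakening: z, x, v unused
linear: ✗, needs weakening: z, x, v unused
affine: ✓, z, x, w, y, v: no repeats, contraction unneeded
relevant: ✗, needs weakening: z, x, v unused
unrestricted: ✓, typability at (B → C) → B → C is all that's needed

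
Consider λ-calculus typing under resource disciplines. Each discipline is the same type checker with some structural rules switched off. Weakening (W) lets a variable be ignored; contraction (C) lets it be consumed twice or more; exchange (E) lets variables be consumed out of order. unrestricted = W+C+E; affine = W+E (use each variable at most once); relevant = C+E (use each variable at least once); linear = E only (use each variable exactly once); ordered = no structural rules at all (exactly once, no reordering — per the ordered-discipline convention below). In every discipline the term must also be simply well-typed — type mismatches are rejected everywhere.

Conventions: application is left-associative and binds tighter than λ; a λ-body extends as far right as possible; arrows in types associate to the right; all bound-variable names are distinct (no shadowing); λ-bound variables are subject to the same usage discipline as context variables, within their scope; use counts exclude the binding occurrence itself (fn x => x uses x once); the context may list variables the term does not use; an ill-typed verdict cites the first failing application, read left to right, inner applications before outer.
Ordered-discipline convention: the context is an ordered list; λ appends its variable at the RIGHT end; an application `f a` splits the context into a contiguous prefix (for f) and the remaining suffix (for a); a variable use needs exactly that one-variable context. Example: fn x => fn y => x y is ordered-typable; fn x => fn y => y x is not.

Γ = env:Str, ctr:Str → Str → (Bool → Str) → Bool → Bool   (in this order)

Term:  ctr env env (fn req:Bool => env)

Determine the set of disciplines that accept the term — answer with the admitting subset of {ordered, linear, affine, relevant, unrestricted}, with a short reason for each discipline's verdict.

admitting disciplines: unrestricted
counts: env=3, ctr=1, req [bound]=0
use order (left to right): ctr, env, env, env
typing: the term checks, with type Bool → Bool
ordered ✗ (env ×3 used more than once (contraction); needs weakening: req unused)
linear ✗ (env ×3 used more than once (contraction); needs weakening: req unused)
affine ✗ (env ×3 used more than once (contraction))
relevant ✗ (needs weakening: req unused)
unrestricted ✓ (typability at Bool → Bool is all that's needed)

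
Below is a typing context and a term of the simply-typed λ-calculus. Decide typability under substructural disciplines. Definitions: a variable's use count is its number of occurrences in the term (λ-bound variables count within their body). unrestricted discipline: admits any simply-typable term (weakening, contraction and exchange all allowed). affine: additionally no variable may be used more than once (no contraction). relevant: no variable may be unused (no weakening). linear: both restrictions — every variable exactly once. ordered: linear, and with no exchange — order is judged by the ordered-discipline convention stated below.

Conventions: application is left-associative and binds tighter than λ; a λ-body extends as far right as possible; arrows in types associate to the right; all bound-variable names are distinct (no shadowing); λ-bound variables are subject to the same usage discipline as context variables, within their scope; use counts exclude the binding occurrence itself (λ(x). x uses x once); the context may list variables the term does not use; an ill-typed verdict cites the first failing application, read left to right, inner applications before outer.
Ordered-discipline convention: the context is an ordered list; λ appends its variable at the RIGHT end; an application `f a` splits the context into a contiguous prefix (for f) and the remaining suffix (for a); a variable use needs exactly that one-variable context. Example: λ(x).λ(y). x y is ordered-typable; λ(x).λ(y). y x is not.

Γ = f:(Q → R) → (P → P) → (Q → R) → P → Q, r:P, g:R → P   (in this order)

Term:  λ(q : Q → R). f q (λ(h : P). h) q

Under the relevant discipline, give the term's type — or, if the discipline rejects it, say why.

not well-typed under relevant — r, g left unused
use counts: f: 1×, r: 0×, g: 0×, q (bound): 2×, h (bound): 1×
use order (left to right): f, q, h, q
typing: ✓ — (Q → R) → P → Q
all disciplines: ordered ✗ · linear ✗ · affine ✗ · relevant ✗ · unrestricted ✓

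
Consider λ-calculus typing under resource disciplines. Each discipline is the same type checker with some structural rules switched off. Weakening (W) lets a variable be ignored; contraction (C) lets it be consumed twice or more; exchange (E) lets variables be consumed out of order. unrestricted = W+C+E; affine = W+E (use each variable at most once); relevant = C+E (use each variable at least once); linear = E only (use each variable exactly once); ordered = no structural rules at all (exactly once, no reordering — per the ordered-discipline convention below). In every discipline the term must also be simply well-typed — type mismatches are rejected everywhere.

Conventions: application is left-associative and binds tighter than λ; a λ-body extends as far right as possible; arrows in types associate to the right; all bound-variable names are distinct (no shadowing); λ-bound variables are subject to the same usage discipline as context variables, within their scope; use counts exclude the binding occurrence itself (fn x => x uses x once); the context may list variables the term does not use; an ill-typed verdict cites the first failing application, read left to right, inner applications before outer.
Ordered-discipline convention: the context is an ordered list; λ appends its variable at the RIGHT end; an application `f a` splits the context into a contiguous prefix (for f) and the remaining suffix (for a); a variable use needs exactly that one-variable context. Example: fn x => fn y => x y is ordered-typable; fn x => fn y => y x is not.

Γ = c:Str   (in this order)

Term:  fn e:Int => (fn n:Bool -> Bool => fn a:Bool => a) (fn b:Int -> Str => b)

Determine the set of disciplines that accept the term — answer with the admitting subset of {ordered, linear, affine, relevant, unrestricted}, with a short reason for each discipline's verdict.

admitted by: none
usage: c: 0×; e (bound): 0×; n (bound): 0×; a (bound): 1×; b (bound): 1×
use order (left to right): a, b
typing: ill-typed: a function awaiting Bool -> Bool gets (Int -> Str) -> Int -> Str
ordered ✗ (a type mismatch blocks all five)
linear ✗ (the type mismatch rejects it)
affine ✗ (not simply typable)
relevant ✗ (fails simple typing)
unrestricted ✗ (a type mismatch blocks all five)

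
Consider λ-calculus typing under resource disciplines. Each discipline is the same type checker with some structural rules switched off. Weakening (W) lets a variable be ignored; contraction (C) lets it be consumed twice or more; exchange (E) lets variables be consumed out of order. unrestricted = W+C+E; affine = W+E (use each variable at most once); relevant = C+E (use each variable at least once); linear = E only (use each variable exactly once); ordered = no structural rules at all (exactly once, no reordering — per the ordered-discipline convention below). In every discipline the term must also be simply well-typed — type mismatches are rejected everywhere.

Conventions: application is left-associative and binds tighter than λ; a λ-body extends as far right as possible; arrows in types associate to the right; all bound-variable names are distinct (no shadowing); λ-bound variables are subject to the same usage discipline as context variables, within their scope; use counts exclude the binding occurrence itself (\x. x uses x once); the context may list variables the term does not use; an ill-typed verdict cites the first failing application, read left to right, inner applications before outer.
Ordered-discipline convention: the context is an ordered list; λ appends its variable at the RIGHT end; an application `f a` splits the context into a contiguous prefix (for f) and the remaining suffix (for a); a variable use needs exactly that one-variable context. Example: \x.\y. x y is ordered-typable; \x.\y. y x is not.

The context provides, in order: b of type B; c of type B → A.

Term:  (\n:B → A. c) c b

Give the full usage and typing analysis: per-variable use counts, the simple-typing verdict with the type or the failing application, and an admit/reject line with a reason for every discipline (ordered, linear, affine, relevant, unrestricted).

usage: b: 1; c: 2; n (λ-bound): 0
uses in reading order: c, c, b
typing: the term checks, with type A
ordered: ✗ — needs contraction — c ×2; n left unused
linear: ✗ — needs contraction — c ×2; n left unused
affine: ✗ — needs contraction — c ×2
relevant: ✗ — n left unused
unrestricted: ✓ — type-checks (A) and nothing is barred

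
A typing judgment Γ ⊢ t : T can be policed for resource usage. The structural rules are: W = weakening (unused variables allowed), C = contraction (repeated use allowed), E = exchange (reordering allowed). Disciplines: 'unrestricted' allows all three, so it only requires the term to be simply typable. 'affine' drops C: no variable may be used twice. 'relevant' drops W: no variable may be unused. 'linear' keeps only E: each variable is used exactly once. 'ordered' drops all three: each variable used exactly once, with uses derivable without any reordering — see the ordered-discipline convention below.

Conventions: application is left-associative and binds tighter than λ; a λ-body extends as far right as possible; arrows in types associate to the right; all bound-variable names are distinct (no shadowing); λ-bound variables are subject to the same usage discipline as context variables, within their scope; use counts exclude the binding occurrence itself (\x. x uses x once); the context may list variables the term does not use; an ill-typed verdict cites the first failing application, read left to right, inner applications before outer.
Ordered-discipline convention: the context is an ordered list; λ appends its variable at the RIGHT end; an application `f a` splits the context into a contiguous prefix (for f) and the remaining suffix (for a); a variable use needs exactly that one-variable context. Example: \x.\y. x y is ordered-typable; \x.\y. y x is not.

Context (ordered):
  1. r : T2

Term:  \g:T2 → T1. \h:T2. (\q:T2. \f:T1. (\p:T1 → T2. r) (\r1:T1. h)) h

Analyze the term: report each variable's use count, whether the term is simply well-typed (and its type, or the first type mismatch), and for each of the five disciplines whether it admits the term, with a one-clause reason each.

usage: r ×1, g (λ-bound) ×0, h (λ-bound) ×2, q (λ-bound) ×0, f (λ-bound) ×0, p (λ-bound) ×0, r1 (λ-bound) ×0
uses in reading order: r, h, h
typing: ✓ — (T2 → T1) → T2 → T1 → T2
ordered ✗ (repeated use of h ×2; g, q, f, p, r1 never used (weakening))
linear ✗ (repeated use of h ×2; g, q, f, p, r1 never used (weakening))
affine ✗ (repeated use of h ×2)
relevant ✗ (g, q, f, p, r1 never used (weakening))
unrestricted ✓ (type-checks ((T2 → T1) → T2 → T1 → T2) and nothing is barred)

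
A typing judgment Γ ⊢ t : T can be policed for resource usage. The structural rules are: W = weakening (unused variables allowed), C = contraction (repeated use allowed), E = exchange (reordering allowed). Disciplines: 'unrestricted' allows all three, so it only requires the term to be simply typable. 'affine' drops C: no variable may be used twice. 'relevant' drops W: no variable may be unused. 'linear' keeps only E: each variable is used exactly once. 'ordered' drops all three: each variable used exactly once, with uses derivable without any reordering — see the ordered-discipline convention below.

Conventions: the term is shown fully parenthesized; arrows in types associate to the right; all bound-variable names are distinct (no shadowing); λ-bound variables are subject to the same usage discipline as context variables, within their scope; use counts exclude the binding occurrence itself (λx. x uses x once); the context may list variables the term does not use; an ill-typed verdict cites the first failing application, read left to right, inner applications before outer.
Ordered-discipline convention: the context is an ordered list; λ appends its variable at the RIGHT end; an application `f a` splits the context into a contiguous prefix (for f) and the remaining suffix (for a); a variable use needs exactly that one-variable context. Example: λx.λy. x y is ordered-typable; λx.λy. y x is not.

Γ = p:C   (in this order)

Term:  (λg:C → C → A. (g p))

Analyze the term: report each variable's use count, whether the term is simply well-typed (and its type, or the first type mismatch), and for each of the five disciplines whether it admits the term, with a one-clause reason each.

variable uses: p ×1, g [bound] ×1
order of uses: g, p
typing: ✓ — (C → C → A) → C → A
ordered: ✗, no ordered split (uses run g, p)
linear: ✓, single use per variable (p, g)
affine: ✓, at most one use each (p, g)
relevant: ✓, p, g: all used, weakening unneeded
unrestricted: ✓, typability at (C → C → A) → C → A is all that's needed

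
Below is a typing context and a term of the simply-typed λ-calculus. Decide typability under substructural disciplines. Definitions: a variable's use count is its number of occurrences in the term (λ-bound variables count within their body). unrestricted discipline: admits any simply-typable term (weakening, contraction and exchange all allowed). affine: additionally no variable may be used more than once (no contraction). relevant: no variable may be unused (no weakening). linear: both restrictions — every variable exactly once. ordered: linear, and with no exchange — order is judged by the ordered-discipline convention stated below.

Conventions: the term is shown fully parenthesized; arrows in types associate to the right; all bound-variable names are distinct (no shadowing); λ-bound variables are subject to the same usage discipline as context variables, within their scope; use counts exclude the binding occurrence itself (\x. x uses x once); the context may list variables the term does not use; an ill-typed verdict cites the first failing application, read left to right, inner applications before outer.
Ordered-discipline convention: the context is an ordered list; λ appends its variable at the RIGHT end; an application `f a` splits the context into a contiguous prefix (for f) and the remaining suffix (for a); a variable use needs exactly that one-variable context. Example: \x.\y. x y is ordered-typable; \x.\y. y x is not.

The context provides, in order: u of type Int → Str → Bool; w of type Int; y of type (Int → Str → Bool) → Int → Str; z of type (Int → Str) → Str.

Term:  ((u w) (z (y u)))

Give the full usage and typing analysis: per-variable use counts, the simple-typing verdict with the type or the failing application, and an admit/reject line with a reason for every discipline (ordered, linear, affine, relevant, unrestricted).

variable uses: u: 2, w: 1, y: 1, z: 1
order of uses: u, w, z, y, u
typing: ✓ — Bool
ordered ✗ (uses contraction: u ×2)
linear ✗ (uses contraction: u ×2)
affine ✗ (uses contraction: u ×2)
relevant ✓ (u, w, y, z: all used, weakening unneeded)
unrestricted ✓ (simply typable at Bool; W, C, E all held)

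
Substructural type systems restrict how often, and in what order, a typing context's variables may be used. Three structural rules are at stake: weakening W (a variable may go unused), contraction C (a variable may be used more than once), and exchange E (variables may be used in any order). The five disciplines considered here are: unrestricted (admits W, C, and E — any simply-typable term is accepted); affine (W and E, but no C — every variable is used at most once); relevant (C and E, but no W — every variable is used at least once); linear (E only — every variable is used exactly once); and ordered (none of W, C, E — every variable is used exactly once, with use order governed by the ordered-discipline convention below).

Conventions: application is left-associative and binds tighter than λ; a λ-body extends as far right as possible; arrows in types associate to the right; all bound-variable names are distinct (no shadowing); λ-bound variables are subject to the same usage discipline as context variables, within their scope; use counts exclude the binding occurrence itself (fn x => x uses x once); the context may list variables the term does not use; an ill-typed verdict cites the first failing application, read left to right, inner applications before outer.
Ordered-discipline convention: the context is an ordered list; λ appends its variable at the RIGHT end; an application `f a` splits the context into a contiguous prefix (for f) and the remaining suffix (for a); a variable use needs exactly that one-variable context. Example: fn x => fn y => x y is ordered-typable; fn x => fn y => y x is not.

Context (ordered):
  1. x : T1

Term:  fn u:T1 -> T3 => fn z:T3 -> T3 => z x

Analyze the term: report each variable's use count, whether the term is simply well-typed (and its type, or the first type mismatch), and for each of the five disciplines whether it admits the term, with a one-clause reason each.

usage: x: 1; u (bound): 0; z (bound): 1
left-to-right use order: z, x
typing: ill-typed: an application expects T3 but receives T1
ordered: ✗, fails simple typing
linear: ✗, a type mismatch blocks all five
affine: ✗, the type mismatch rejects it
relevant: ✗, not simply typable
unrestricted: ✗, fails simple typing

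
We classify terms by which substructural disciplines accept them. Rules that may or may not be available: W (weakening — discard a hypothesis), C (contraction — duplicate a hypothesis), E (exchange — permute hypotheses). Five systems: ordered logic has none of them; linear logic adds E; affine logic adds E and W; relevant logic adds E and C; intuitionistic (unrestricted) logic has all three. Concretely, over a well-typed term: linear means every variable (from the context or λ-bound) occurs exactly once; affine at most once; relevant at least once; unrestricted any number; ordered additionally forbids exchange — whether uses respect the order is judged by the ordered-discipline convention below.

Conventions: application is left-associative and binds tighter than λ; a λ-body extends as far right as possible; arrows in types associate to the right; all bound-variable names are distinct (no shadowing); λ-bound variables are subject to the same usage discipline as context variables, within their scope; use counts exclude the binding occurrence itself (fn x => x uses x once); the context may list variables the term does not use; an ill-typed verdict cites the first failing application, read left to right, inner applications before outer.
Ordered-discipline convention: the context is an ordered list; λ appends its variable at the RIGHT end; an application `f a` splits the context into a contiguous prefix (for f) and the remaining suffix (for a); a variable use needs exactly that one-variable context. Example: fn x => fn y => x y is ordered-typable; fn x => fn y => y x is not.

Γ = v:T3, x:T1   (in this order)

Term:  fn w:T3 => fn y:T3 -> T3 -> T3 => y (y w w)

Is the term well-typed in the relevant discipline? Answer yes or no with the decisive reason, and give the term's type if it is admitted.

no — v, x never used (weakening)
counts: v=0; x=0; w (λ-bound)=2; y (λ-bound)=2
order of uses: y, y, w, w
typing: well-typed at T3 -> (T3 -> T3 -> T3) -> T3 -> T3
summary: ordered ✗, linear ✗, affine ✗, relevant ✗, unrestricted ✓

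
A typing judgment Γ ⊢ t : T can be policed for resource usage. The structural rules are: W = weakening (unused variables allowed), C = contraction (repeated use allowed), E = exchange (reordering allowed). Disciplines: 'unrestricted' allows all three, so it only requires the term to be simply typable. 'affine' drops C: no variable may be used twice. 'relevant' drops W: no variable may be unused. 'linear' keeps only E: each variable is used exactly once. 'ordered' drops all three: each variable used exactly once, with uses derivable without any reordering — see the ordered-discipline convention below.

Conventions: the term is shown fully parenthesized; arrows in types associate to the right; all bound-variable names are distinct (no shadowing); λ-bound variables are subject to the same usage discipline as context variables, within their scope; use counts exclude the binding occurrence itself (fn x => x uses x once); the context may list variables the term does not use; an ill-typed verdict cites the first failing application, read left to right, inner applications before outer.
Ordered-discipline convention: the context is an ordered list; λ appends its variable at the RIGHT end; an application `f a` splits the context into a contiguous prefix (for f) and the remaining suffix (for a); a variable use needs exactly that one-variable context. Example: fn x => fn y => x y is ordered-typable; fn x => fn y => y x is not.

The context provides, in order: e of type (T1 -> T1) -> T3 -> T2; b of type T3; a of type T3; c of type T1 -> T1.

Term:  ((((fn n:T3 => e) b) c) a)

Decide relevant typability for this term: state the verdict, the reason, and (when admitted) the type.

no — n left unused
usage: e=1, b=1, a=1, c=1, n (bound)=0
order of uses: e, b, c, a
typing: well-typed — term : T2
per-discipline verdicts: ordered ✗; linear ✗; affine ✓; relevant ✗; unrestricted ✓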